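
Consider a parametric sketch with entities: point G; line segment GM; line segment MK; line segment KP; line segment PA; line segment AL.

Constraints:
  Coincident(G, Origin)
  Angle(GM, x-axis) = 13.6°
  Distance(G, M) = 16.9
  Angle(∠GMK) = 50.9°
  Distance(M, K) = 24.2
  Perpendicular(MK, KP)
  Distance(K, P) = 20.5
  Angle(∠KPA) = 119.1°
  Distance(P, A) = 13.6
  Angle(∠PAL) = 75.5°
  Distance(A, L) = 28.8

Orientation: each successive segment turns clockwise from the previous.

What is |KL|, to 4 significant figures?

19.16

G is at the origin; GM runs at 13.6° with length 16.9, so M = (16.43, 3.974). ∠GMK = 50.9° gives MK at -115.5° from the x-axis; with |MK| = 24.2, K = (6.008, -17.87). MK ⟂ KP, so KP runs at 154.5°; with |KP| = 20.5, P = (-12.50, -9.043). ∠KPA = 119.1° gives PA at 93.60° from the x-axis; with |PA| = 13.6, A = (-13.35, 4.530). ∠PAL = 75.5° gives AL at -10.90° from the x-axis; with |AL| = 28.8, L = (14.93, -0.9160). Then |KL| = |L − K| = 19.16.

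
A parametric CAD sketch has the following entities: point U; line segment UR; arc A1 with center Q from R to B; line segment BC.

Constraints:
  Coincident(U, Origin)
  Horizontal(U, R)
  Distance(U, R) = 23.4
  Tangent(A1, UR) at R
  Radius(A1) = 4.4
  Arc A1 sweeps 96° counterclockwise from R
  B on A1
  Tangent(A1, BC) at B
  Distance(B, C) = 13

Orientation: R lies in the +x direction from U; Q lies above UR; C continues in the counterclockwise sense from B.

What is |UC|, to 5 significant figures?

31.848

On A1, R sits at bearing -90° from Q; a 96° counterclockwise sweep puts B at bearing 6°, so B = Q + 4.4·(cos 6°, sin 6°) = (27.776, 4.8599). A1 meets BC tangentially, so QB is at right angles to BC, so BC runs along (−sin 6°, cos 6°); with |BC| = 13.0, C = (26.417, 17.789). Then |UC| = |C − U| = 31.848.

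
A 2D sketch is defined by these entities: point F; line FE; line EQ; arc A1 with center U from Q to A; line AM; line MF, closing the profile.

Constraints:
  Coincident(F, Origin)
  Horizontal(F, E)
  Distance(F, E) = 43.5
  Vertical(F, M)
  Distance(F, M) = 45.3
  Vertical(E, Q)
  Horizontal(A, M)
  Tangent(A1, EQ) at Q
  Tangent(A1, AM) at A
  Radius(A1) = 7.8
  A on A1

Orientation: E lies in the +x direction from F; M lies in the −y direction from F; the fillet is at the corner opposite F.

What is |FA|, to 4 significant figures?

57.68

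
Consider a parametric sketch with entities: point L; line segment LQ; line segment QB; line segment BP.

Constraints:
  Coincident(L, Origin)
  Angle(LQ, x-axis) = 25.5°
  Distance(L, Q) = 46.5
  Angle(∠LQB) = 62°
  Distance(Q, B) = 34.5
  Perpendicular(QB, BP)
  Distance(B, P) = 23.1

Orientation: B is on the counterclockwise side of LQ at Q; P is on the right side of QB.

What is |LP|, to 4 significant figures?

65.40

∠LQB = 62.0°, so QB runs at 25.5° + (180° − 62.0°) = 143.5° from the x-axis; with |QB| = 34.5, B = Q + 34.5·(cos 143.5°, sin 143.5°) = (14.24, 40.54). The perpendicularity gives BP at right angles to QB; with |BP| = 23.1 on the right of QB, P = B + 23.1·(0.5948, 0.8039) = (27.98, 59.11). Then |LP| = |P − L| = 65.40.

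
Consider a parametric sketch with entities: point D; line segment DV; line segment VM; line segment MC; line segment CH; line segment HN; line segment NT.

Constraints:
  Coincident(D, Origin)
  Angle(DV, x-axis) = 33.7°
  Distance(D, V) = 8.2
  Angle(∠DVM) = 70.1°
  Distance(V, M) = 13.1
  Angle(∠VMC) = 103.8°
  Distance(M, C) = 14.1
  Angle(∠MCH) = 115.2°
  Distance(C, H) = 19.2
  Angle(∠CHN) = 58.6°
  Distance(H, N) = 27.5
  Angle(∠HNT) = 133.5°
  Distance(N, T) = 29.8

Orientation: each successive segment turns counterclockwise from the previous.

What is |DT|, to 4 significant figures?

35.21

D is at the origin; DV runs at 33.7° with length 8.2, so V = (6.822, 4.550). ∠DVM = 70.1° gives VM at 143.6° from the x-axis; with |VM| = 13.1, M = (-3.722, 12.32). ∠VMC = 103.8° gives MC at -140.2° from the x-axis; with |MC| = 14.1, C = (-14.55, 3.298). ∠MCH = 115.2° gives CH at -75.40° from the x-axis; with |CH| = 19.2, H = (-9.715, -15.28). ∠CHN = 58.6° gives HN at 46.00° from the x-axis; with |HN| = 27.5, N = (9.388, 4.500). ∠HNT = 133.5° gives NT at 92.50° from the x-axis; with |NT| = 29.8, T = (8.088, 34.27). Then |DT| = |T − D| = 35.21.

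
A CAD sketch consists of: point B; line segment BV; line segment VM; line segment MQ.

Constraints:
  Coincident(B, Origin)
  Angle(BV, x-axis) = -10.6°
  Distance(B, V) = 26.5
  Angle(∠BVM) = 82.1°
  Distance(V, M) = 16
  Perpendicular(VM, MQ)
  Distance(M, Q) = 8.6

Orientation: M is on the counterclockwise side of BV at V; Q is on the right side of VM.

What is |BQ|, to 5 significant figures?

36.975

B is at the origin; BV runs at -10.6° with length 26.5, so V = 26.5·(cos -10.6°, sin -10.6°) = (26.048, -4.8747). ∠BVM = 82.1°, so VM runs at -10.6° + (180° − 82.1°) = 87.300° from the x-axis; with |VM| = 16.0, M = V + 16.0·(cos 87.300°, sin 87.300°) = (26.801, 11.108). The perpendicularity gives MQ at right angles to VM; with |MQ| = 8.6 on the right of VM, Q = M + 8.6·(0.99889, -0.047106) = (35.392, 10.702). Then |BQ| = |Q − B| = 36.975.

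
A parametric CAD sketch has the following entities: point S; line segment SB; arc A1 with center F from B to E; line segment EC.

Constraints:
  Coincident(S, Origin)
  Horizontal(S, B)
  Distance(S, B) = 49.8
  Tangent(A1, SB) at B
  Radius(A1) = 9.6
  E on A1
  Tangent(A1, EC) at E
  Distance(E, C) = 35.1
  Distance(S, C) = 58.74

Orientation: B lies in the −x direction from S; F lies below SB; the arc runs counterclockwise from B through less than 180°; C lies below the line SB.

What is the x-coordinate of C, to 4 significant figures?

-38.65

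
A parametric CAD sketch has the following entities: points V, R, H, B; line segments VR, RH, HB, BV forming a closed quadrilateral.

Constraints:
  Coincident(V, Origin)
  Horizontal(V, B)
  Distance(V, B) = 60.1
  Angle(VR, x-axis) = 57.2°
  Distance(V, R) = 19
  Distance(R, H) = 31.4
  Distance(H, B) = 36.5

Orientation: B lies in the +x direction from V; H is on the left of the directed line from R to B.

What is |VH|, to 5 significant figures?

48.607

V is at the origin; VB is horizontal with |VB| = 60.1 and B in +x, so B = (60.1, 0). VR runs at 57.2° with |VR| = 19.0, so R = (10.292, 15.971). H is determined by |RH| = 31.4 and |HB| = 36.5 together: it lies at the intersection of circle(R, 31.4) and circle(B, 36.5). With |RB| = 52.305, the foot of the radical line on RB is 22.842 from R and the perpendicular offset is √(31.4² − 22.842²) = 21.545. Taking the left-of-RB solution: H = (38.622, 29.512).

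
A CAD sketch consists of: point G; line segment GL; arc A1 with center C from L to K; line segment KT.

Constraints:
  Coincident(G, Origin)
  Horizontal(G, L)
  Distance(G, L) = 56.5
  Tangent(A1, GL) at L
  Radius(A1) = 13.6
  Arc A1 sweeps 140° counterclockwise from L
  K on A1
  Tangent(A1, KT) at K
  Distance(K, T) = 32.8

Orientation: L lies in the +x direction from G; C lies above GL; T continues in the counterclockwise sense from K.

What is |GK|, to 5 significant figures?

69.523

G is at the origin; GL is horizontal with |GL| = 56.5 and L on the +x side, so L = (56.500, 0.0000). Tangency of A1 to GL means the radius CL is perpendicular to GL, so C = L + (0, 13.6) = (56.500, 13.600). On A1, L sits at bearing -90° from C; a 140° counterclockwise sweep puts K at bearing 50°, so K = C + 13.6·(cos 50°, sin 50°) = (65.242, 24.018). Then |GK| = |K − G| = 69.523.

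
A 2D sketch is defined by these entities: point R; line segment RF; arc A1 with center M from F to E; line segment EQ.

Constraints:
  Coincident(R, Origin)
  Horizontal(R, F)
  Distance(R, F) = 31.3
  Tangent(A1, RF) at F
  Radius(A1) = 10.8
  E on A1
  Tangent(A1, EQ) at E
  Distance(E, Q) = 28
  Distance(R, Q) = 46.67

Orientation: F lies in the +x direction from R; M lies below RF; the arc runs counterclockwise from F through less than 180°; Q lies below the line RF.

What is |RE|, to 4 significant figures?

23.91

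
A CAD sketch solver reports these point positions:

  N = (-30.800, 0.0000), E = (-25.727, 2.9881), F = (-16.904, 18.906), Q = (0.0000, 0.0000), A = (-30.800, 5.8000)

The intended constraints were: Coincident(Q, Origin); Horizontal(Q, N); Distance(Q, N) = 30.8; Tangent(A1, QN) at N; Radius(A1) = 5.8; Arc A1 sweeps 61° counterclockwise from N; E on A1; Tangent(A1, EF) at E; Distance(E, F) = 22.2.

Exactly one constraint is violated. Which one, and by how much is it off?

Distance(E, F) = 22.2 — off by 4.00.

Q = (0.00, 0.00) ✓; Q.y = 0.00, N.y = 0.00 ✓; |QN| = 30.80 ✓; ∠(AN, NQ) = 90.00° ✓; |AN| = 5.800 ✓; bearing(A→E) − bearing(A→N) = 61.00° ✓; |AE| = 5.800 ✓; ∠(AE, EF) = 90.00° ✓; |EF| = 18.20 ✗.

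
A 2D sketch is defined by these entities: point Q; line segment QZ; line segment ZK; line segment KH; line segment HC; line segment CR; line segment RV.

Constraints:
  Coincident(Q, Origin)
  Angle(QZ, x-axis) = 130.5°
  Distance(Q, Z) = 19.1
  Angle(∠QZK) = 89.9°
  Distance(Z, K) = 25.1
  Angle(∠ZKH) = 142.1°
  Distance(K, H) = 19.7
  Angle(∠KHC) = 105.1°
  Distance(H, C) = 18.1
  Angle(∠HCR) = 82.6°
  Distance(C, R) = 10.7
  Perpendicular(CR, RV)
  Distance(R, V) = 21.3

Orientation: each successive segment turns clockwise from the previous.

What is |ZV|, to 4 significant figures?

35.45

Q is at the origin; QZ runs at 130.5° with length 19.1, so Z = (-12.40, 14.52). ∠QZK = 89.9° gives ZK at 40.40° from the x-axis; with |ZK| = 25.1, K = (6.710, 30.79). ∠ZKH = 142.1° gives KH at 2.500° from the x-axis; with |KH| = 19.7, H = (26.39, 31.65). ∠KHC = 105.1° gives HC at -72.40° from the x-axis; with |HC| = 18.1, C = (31.86, 14.40). ∠HCR = 82.6° gives CR at -169.8° from the x-axis; with |CR| = 10.7, R = (21.33, 12.50). CR ⟂ RV, so RV runs at 100.2°; with |RV| = 21.3, V = (17.56, 33.47). Then |ZV| = |V − Z| = 35.45.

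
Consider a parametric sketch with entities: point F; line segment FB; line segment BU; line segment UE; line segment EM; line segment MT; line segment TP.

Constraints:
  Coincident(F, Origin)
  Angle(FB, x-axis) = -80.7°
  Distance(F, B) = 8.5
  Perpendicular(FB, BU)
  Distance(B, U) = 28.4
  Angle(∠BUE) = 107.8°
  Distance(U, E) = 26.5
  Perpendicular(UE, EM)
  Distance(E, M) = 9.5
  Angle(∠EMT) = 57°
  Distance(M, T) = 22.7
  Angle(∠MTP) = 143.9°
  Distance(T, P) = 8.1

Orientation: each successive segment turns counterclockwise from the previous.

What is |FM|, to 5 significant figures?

33.755

F is at the origin; FB runs at -80.7° with length 8.5, so B = (1.3736, -8.3883). FB is perpendicular to BU, so BU runs at 9.3000°; with |BU| = 28.4, U = (29.400, -3.7987). ∠BUE = 107.8° gives UE at 81.500° from the x-axis; with |UE| = 26.5, E = (33.317, 22.410). The perpendicularity gives EM at right angles to UE, so EM runs at 171.50°; with |EM| = 9.5, M = (23.922, 23.814). Then |FM| = |M − F| = 33.755.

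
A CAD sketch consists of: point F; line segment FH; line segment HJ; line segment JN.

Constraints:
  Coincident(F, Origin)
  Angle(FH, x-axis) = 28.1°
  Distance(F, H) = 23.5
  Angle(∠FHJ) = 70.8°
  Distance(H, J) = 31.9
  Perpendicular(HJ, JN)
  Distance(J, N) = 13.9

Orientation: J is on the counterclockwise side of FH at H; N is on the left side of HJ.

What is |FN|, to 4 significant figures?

25.55

F is at the origin; FH runs at 28.1° with length 23.5, so H = 23.5·(cos 28.1°, sin 28.1°) = (20.73, 11.07). ∠FHJ = 70.8°, so HJ runs at 28.1° + (180° − 70.8°) = 137.3° from the x-axis; with |HJ| = 31.9, J = H + 31.9·(cos 137.3°, sin 137.3°) = (-2.714, 32.70). The perpendicularity gives JN at right angles to HJ; with |JN| = 13.9 on the left of HJ, N = J + 13.9·(-0.6782, -0.7349) = (-12.14, 22.49). Then |FN| = |N − F| = 25.55.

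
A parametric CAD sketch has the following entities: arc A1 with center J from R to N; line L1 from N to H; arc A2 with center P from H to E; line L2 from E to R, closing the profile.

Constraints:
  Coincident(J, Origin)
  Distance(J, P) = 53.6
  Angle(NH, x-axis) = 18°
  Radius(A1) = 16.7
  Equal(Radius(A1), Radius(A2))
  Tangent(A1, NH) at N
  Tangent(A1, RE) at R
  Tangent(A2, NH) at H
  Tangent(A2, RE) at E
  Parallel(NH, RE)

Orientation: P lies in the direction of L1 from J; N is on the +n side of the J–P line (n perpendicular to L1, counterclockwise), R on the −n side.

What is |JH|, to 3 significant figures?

56.1

Tangency of A1 to both parallel lines with radius 16.7 puts N and R at J ± 16.7·n: N = (-5.16, 15.9), R = (5.16, -15.9). Equal radii place H and E the same way about P: H = P + 16.7·n = (45.8, 32.4), E = P − 16.7·n = (56.1, 0.681). Then |JH| = |H − J| = 56.1.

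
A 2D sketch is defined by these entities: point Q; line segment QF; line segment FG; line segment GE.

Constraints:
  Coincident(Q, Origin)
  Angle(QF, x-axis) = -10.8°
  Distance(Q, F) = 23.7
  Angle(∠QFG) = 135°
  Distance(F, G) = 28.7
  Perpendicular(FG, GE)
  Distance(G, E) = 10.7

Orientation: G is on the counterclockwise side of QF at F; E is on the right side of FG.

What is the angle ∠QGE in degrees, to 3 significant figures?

110°

∠QFG = 135.0°, so FG runs at -10.8° + (180° − 135.0°) = 34.2° from the x-axis; with |FG| = 28.7, G = F + 28.7·(cos 34.2°, sin 34.2°) = (47.0, 11.7). FG ⟂ GE; with |GE| = 10.7 on the right of FG, E = G + 10.7·(0.562, -0.827) = (53.0, 2.84). Then cos ∠QGE = GQ·GE / (|GQ||GE|), giving 110°.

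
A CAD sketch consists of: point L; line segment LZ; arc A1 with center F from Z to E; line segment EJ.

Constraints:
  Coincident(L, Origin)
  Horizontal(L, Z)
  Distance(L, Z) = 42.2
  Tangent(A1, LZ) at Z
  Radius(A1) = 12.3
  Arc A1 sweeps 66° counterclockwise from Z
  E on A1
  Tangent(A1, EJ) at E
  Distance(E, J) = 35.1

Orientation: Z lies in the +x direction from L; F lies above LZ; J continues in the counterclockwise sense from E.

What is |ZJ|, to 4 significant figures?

46.91

L is at the origin; LZ is horizontal with |LZ| = 42.2 and Z on the +x side, so Z = (42.20, 0.000). The tangent condition forces FZ to be normal to LZ, so F = Z + (0, 12.3) = (42.20, 12.30). On A1, Z sits at bearing -90° from F; a 66° counterclockwise sweep puts E at bearing -24°, so E = F + 12.3·(cos -24°, sin -24°) = (53.44, 7.297). The tangent condition forces FE to be normal to EJ, so EJ runs along (−sin -24°, cos -24°); with |EJ| = 35.1, J = (67.71, 39.36). Then |ZJ| = |J − Z| = 46.91.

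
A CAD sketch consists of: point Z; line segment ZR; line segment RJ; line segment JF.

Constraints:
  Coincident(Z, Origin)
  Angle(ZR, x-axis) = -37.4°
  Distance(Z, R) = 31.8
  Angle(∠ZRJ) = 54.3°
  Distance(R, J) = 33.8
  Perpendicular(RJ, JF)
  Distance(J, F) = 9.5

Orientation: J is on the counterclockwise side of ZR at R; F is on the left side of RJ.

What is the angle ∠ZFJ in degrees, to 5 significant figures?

136.96°

∠ZRJ = 54.3°, so RJ runs at -37.4° + (180° − 54.3°) = 88.300° from the x-axis; with |RJ| = 33.8, J = R + 33.8·(cos 88.300°, sin 88.300°) = (26.265, 14.471). RJ ⟂ JF; with |JF| = 9.5 on the left of RJ, F = J + 9.5·(-0.99956, 0.029666) = (16.769, 14.752). Then cos ∠ZFJ = FZ·FJ / (|FZ||FJ|), giving 136.96°.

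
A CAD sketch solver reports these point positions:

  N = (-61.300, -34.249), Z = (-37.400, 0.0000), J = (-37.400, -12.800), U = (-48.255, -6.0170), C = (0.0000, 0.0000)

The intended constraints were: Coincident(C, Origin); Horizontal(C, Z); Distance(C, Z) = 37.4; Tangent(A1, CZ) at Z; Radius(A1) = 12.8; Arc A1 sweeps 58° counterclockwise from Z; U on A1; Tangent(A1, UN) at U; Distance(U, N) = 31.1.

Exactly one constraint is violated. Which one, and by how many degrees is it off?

Tangent(A1, UN) at U — off by 7.20°.

C = (0.00, 0.00) ✓; C.y = 0.00, Z.y = 0.00 ✓; |CZ| = 37.40 ✓; ∠(JZ, ZC) = 90.00° ✓; |JZ| = 12.80 ✓; bearing(J→U) − bearing(J→Z) = 58.00° ✓; |JU| = 12.80 ✓; ∠(JU, UN) = 82.80° ✗; |UN| = 31.10 ✓.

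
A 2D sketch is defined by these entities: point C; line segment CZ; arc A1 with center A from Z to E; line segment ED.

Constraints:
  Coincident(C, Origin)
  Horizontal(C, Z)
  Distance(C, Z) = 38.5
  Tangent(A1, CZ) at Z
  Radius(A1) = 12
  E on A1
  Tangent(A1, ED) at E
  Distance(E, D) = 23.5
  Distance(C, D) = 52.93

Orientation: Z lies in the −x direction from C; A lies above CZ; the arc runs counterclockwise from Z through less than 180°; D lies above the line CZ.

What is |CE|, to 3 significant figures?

32.1

C is at the origin; C and Z share the same y with |CZ| = 38.5 and Z on the −x side, so Z = (-38.5, 0.00). Since A1 is tangent to CZ there, AZ ⟂ CZ, so A = Z + (0, 12) = (-38.5, 12.0). Since AE ⟂ ED (tangency), |AD| = √(12.0² + 23.5²) = 26.4 regardless of where E sits on A1. So D lies on both circle(C, 52.93) and circle(A, 26.4); the above-CZ intersection is D = (-36.5, 38.3). E is the foot of the tangent from D: E = (-27.4, 16.6).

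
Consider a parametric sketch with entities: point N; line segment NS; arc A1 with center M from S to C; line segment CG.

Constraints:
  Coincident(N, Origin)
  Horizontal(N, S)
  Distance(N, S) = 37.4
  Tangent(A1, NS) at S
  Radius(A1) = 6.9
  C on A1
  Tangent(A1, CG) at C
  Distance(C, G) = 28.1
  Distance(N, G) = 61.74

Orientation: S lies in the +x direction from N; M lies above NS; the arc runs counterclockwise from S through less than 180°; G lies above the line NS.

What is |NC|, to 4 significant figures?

44.13

N is at the origin; N and S share the same y with |NS| = 37.4 and S on the +x side, so S = (37.40, 0.000). A1 meets NS tangentially, so MS is at right angles to NS, so M = S + (0, 6.9) = (37.40, 6.900). Since MC ⟂ CG (tangency), |MG| = √(6.9² + 28.1²) = 28.93 regardless of where C sits on A1. So G lies on both circle(N, 61.74) and circle(M, 28.93); the above-NS intersection is G = (53.38, 31.02). C is the foot of the tangent from G: C = (43.89, 4.571).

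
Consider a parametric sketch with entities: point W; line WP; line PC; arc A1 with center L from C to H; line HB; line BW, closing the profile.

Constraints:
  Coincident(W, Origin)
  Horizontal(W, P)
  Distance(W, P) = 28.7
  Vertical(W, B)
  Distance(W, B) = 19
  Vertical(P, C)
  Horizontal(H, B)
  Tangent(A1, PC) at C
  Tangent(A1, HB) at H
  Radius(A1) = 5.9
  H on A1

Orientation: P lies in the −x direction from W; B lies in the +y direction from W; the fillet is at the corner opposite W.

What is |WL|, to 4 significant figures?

26.30

W is at the origin; W and P share the same y with |WP| = 28.7 and P on the −x side, so P = (-28.70, 0.000). WB is vertical with |WB| = 19.0 and B on the +y side, so B = (0.000, 19.00). The virtual corner opposite W is at (-28.70, 19.00). Tangency of A1 to PC means the radius LC is perpendicular to PC and tangency of A1 to HB means the radius LH is perpendicular to HB, with radius 5.9, so the center L sits 5.9 in from both sides at L = (-22.80, 13.10). Then |WL| = |L − W| = 26.30.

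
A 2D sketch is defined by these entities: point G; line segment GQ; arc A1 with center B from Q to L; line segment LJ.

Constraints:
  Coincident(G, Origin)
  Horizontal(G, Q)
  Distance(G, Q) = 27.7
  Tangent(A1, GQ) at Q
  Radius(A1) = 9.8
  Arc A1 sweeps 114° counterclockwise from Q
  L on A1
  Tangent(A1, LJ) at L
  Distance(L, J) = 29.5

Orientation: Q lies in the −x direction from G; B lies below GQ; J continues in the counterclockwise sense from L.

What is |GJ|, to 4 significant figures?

47.62

G is at the origin; G and Q share the same y with |GQ| = 27.7 and Q on the −x side, so Q = (-27.70, 0.000). Since A1 is tangent to GQ there, BQ ⟂ GQ, so B = Q + (0, -9.8) = (-27.70, -9.800). On A1, Q sits at bearing 90° from B; a 114° counterclockwise sweep puts L at bearing 204°, so L = B + 9.8·(cos 204°, sin 204°) = (-36.65, -13.79). Since A1 is tangent to LJ there, BL ⟂ LJ, so LJ runs along (−sin 204°, cos 204°); with |LJ| = 29.5, J = (-24.65, -40.74). Then |GJ| = |J − G| = 47.62.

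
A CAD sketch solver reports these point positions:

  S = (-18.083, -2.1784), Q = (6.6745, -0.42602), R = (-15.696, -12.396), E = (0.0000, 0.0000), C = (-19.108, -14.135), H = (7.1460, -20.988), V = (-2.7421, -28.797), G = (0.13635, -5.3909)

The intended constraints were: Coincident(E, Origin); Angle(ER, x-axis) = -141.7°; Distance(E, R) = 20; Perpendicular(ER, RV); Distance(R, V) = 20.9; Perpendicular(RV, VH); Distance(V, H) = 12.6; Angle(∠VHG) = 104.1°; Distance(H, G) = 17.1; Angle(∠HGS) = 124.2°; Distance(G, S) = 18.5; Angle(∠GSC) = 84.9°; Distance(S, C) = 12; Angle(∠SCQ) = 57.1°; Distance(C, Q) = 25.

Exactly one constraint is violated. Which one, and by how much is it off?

Distance(C, Q) = 25 — off by 4.20.

E = (0.00, 0.00) ✓; ER at -141.7° ✓; |ER| = 20.00 ✓; ∠(ER, RV) = 90.00° ✓; |RV| = 20.90 ✓; ∠(RV, VH) = 90.00° ✓; |VH| = 12.60 ✓; ∠VHG = 104.1° ✓; |HG| = 17.10 ✓; ∠HGS = 124.2° ✓; |GS| = 18.50 ✓; ∠GSC = 84.90° ✓; |SC| = 12.00 ✓; ∠SCQ = 57.10° ✓; |CQ| = 29.20 ✗.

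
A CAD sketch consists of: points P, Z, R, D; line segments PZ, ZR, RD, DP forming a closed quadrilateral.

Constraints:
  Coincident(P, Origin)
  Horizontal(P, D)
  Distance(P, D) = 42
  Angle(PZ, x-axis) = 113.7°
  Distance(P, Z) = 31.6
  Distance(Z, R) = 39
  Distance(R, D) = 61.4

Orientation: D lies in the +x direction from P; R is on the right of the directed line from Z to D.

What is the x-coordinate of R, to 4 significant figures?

-18.64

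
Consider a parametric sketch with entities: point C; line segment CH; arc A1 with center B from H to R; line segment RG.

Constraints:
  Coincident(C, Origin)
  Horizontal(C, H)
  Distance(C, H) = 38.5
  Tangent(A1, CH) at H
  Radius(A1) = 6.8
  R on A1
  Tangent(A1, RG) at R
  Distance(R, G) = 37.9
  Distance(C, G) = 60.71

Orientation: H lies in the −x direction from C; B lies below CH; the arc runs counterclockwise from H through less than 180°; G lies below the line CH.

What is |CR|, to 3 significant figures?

45.9

Checks: |BH| = 6.800 ✓; |BR| = 6.800 ✓; ∠(BR, RG) = 90.00° ✓; |RG| = 37.90 ✓; |CG| = 60.71 ✓.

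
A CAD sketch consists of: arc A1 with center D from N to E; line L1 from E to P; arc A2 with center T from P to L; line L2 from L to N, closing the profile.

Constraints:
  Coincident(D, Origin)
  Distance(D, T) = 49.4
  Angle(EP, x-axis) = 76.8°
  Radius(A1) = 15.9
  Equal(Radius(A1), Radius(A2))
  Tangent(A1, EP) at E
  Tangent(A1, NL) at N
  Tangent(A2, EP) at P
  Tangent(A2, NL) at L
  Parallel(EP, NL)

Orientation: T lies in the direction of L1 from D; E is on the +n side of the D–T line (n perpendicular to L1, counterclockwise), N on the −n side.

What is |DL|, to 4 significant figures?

51.90

The slot axis is L1's direction at 76.8°, so u = (cos 76.8°, sin 76.8°) = (0.2284, 0.9736) and n = (−sin 76.8°, cos 76.8°) = (-0.9736, 0.2284). D is at the origin and T lies 49.4 along u from D, so T = 49.4·u = (11.28, 48.09). Tangency of A1 to both parallel lines with radius 15.9 puts E and N at D ± 15.9·n: E = (-15.48, 3.631), N = (15.48, -3.631). Equal radii place P and L the same way about T: P = T + 15.9·n = (-4.199, 51.73), L = T − 15.9·n = (26.76, 44.46). Then |DL| = |L − D| = 51.90.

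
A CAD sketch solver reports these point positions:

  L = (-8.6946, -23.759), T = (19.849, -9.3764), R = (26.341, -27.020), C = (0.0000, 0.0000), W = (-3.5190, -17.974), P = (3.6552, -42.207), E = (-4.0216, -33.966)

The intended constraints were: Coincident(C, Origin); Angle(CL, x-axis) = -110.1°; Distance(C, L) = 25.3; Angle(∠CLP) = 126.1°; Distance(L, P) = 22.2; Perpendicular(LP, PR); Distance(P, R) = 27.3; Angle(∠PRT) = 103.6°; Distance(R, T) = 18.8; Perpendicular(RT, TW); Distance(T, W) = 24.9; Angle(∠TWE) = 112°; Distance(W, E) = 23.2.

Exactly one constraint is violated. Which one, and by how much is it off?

Distance(W, E) = 23.2 — off by 7.20.

C = (0.00, 0.00) ✓; CL at -110.1° ✓; |CL| = 25.30 ✓; ∠CLP = 126.1° ✓; |LP| = 22.20 ✓; ∠(LP, PR) = 90.00° ✓; |PR| = 27.30 ✓; ∠PRT = 103.6° ✓; |RT| = 18.80 ✓; ∠(RT, TW) = 90.00° ✓; |TW| = 24.90 ✓; ∠TWE = 112.0° ✓; |WE| = 16.00 ✗.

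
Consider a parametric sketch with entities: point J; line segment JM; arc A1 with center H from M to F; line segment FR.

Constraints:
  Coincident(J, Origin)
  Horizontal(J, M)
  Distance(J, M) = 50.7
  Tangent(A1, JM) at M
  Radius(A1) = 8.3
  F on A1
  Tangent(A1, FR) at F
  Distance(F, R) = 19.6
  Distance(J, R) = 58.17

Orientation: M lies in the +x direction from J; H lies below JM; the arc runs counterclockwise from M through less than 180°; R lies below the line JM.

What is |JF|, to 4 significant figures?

44.43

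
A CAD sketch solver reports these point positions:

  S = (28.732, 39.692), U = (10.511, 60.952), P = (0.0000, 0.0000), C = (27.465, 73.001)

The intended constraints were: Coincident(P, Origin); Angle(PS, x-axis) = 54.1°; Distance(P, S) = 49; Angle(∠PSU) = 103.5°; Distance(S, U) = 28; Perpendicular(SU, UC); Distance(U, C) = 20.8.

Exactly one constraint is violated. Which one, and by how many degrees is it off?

Perpendicular(SU, UC) — off by 5.20°.

P = (0.00, 0.00) ✓; PS at 54.10° ✓; |PS| = 49.00 ✓; ∠PSU = 103.5° ✓; |SU| = 28.00 ✓; ∠(SU, UC) = 95.20° ✗; |UC| = 20.80 ✓.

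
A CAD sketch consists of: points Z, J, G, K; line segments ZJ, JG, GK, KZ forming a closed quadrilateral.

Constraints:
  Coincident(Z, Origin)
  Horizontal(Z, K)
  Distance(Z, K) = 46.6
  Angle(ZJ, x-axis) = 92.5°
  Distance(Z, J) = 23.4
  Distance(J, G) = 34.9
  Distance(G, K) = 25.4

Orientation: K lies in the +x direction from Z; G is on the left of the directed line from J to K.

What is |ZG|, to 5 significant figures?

40.355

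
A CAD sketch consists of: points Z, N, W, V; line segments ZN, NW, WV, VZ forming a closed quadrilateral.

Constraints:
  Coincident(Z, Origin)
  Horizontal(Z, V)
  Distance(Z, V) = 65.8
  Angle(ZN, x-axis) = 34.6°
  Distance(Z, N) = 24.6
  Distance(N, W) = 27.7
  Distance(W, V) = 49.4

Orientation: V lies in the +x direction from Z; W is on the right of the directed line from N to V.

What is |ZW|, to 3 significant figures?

22.9

Checks: |NW| = 27.70 ✓; |WV| = 49.40 ✓.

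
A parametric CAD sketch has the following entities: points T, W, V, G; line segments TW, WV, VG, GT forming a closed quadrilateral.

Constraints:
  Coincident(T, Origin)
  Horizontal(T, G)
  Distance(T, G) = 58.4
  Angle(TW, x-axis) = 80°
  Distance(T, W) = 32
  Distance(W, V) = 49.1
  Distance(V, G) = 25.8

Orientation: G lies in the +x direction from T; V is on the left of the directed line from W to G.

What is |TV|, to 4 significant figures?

59.96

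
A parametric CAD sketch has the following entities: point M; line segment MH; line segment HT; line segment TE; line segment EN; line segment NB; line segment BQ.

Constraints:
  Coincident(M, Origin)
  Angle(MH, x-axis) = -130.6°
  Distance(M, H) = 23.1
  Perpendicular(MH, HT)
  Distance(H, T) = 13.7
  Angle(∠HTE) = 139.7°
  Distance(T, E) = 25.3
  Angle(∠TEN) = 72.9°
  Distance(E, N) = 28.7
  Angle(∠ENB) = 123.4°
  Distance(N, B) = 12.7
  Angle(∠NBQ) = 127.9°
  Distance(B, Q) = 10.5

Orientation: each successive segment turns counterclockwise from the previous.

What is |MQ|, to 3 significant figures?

8.49

M is at the origin; MH runs at -130.6° with length 23.1, so H = (-15.0, -17.5). MH is perpendicular to HT, so HT runs at -40.6°; with |HT| = 13.7, T = (-4.63, -26.5). ∠HTE = 139.7° gives TE at -0.300° from the x-axis; with |TE| = 25.3, E = (20.7, -26.6). ∠TEN = 72.9° gives EN at 107° from the x-axis; with |EN| = 28.7, N = (12.4, 0.888). ∠ENB = 123.4° gives NB at 163° from the x-axis; with |NB| = 12.7, B = (0.203, 4.52). ∠NBQ = 127.9° gives BQ at -144° from the x-axis; with |BQ| = 10.5, Q = (-8.35, -1.58). Then |MQ| = |Q − M| = 8.49.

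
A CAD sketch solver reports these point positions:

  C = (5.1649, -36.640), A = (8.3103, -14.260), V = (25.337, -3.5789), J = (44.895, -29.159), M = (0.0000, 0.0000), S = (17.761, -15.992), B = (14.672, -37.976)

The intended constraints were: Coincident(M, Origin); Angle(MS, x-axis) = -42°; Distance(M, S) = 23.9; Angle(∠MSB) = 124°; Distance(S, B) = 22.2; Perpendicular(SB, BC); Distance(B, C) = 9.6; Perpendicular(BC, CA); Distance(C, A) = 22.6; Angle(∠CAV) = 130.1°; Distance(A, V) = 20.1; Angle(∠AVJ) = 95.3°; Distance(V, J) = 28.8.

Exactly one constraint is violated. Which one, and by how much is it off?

Distance(V, J) = 28.8 — off by 3.40.

M = (0.00, 0.00) ✓; MS at -42.00° ✓; |MS| = 23.90 ✓; ∠MSB = 124.0° ✓; |SB| = 22.20 ✓; ∠(SB, BC) = 90.00° ✓; |BC| = 9.601 ✓; ∠(BC, CA) = 90.00° ✓; |CA| = 22.60 ✓; ∠CAV = 130.1° ✓; |AV| = 20.10 ✓; ∠AVJ = 95.30° ✓; |VJ| = 32.20 ✗.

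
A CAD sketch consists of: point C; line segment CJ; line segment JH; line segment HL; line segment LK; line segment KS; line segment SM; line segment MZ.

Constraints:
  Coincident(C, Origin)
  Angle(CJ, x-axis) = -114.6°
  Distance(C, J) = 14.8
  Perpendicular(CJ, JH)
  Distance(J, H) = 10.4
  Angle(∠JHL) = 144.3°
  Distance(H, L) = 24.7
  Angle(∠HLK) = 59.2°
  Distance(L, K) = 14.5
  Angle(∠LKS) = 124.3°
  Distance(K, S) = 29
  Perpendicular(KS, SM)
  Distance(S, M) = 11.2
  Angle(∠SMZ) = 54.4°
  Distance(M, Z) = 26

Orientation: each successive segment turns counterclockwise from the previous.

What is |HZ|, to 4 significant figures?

19.44

C is at the origin; CJ runs at -114.6° with length 14.8, so J = (-6.161, -13.46). CJ ⟂ JH, so JH runs at -24.60°; with |JH| = 10.4, H = (3.295, -17.79). ∠JHL = 144.3° gives HL at 11.10° from the x-axis; with |HL| = 24.7, L = (27.53, -13.03). ∠HLK = 59.2° gives LK at 131.9° from the x-axis; with |LK| = 14.5, K = (17.85, -2.238). ∠LKS = 124.3° gives KS at -172.4° from the x-axis; with |KS| = 29.0, S = (-10.90, -6.074). The perpendicularity gives SM at right angles to KS, so SM runs at -82.40°; with |SM| = 11.2, M = (-9.415, -17.18). ∠SMZ = 54.4° gives MZ at 43.20° from the x-axis; with |MZ| = 26.0, Z = (9.539, 0.6230). Then |HZ| = |Z − H| = 19.44.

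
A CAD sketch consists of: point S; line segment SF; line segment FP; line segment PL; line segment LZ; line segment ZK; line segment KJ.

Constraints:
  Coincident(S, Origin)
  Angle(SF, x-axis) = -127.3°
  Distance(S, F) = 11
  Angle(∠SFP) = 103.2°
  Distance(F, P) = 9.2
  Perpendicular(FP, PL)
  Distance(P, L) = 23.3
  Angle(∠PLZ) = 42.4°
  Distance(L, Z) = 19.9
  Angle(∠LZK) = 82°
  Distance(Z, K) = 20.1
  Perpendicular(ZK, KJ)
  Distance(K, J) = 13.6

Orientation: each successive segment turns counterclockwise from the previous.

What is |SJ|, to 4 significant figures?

22.67

∠LZK = 82.0° gives ZK at -84.90° from the x-axis; with |ZK| = 20.1, K = (-0.9228, -20.04). The perpendicularity gives KJ at right angles to ZK, so KJ runs at 5.100°; with |KJ| = 13.6, J = (12.62, -18.83). Then |SJ| = |J − S| = 22.67.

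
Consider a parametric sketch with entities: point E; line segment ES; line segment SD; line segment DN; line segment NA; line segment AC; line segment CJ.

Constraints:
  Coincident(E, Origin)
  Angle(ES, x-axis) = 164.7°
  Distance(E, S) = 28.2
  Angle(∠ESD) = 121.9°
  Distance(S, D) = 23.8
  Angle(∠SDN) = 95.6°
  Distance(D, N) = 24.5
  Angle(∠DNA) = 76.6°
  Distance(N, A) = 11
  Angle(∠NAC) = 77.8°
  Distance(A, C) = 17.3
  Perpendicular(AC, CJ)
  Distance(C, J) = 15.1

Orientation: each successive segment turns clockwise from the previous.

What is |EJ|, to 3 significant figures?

51.7

E is at the origin; ES runs at 164.7° with length 28.2, so S = (-27.2, 7.44). ∠ESD = 121.9° gives SD at 107° from the x-axis; with |SD| = 23.8, D = (-34.0, 30.2). ∠SDN = 95.6° gives DN at 22.2° from the x-axis; with |DN| = 24.5, N = (-11.3, 39.5). ∠DNA = 76.6° gives NA at -81.2° from the x-axis; with |NA| = 11.0, A = (-9.63, 28.6). ∠NAC = 77.8° gives AC at 177° from the x-axis; with |AC| = 17.3, C = (-26.9, 29.7). The perpendicularity gives CJ at right angles to AC, so CJ runs at 86.6°; with |CJ| = 15.1, J = (-26.0, 44.7). Then |EJ| = |J − E| = 51.7.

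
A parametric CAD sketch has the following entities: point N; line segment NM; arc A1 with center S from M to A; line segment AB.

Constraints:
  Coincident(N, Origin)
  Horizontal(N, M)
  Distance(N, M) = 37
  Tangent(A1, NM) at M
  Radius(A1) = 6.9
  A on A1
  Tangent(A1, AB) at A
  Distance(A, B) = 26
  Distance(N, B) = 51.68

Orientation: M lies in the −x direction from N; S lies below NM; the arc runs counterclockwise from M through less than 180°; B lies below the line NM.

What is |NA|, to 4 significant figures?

44.54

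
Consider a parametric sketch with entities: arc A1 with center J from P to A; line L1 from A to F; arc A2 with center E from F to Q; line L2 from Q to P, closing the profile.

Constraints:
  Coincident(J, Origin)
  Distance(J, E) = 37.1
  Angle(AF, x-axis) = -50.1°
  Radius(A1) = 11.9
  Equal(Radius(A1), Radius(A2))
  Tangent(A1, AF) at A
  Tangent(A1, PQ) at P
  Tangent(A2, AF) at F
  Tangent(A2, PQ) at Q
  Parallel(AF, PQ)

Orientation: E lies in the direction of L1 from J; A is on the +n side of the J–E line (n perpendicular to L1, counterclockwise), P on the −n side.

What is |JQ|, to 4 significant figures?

38.96

The slot axis is L1's direction at -50.1°, so u = (cos -50.1°, sin -50.1°) = (0.6414, -0.7672) and n = (−sin -50.1°, cos -50.1°) = (0.7672, 0.6414). J is at the origin and E lies 37.1 along u from J, so E = 37.1·u = (23.80, -28.46). Tangency of A1 to both parallel lines with radius 11.9 puts A and P at J ± 11.9·n: A = (9.129, 7.633), P = (-9.129, -7.633). Equal radii place F and Q the same way about E: F = E + 11.9·n = (32.93, -20.83), Q = E − 11.9·n = (14.67, -36.10). Then |JQ| = |Q − J| = 38.96.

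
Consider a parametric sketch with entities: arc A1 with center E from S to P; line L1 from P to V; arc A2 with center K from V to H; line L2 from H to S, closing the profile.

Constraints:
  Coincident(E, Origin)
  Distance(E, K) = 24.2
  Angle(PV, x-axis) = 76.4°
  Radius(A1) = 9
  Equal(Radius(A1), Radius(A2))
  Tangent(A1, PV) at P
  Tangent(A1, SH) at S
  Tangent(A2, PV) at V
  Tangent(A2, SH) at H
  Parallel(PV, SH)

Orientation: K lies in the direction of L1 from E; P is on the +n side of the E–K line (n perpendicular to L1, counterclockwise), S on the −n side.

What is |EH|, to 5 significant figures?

25.819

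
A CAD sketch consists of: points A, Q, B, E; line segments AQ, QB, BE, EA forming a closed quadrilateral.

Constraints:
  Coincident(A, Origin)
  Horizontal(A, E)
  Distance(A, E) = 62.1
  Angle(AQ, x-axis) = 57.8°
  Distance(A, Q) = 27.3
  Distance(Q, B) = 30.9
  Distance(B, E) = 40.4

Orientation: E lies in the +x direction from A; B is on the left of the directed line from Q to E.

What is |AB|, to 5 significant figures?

55.650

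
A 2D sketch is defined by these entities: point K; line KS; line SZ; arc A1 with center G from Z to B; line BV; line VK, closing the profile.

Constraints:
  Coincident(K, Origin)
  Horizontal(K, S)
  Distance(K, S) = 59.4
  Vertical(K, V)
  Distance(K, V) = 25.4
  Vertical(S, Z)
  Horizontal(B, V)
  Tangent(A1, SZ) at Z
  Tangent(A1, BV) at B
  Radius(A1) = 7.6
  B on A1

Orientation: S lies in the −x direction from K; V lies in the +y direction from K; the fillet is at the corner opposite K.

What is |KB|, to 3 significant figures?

57.7

K is at the origin; K and S share the same y with |KS| = 59.4 and S on the −x side, so S = (-59.4, 0.00). KV is vertical with |KV| = 25.4 and V on the +y side, so V = (0.00, 25.4). The virtual corner opposite K is at (-59.4, 25.4). A1 meets SZ tangentially, so GZ is at right angles to SZ and tangency of A1 to BV means the radius GB is perpendicular to BV, with radius 7.6, so the center G sits 7.6 in from both sides at G = (-51.8, 17.8). That places the tangent points at Z = (-59.4, 17.8) on SZ and B = (-51.8, 25.4) on BV. Then |KB| = |B − K| = 57.7.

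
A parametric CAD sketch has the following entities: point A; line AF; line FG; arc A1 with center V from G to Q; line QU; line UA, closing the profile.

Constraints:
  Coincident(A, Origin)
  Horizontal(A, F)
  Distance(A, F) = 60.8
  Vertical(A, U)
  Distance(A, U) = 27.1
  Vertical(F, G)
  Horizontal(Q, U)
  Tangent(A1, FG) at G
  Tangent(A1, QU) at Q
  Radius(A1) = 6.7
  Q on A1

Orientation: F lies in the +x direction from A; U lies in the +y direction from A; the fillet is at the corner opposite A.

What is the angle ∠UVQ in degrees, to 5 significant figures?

82.940°

The virtual corner opposite A is at (60.800, 27.100). A1 meets FG tangentially, so VG is at right angles to FG and the tangent condition forces VQ to be normal to QU, with radius 6.7, so the center V sits 6.7 in from both sides at V = (54.100, 20.400). That places the tangent points at G = (60.800, 20.400) on FG and Q = (54.100, 27.100) on QU. Then cos ∠UVQ = VU·VQ / (|VU||VQ|), giving 82.940°.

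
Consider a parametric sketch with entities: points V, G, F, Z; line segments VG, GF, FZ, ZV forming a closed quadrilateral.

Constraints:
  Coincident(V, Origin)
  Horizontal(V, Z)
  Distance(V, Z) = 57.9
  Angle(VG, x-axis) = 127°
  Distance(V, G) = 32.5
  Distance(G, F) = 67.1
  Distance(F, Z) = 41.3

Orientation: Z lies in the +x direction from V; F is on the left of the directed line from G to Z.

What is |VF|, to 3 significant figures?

60.8

Checks: |GF| = 67.10 ✓; |FZ| = 41.30 ✓.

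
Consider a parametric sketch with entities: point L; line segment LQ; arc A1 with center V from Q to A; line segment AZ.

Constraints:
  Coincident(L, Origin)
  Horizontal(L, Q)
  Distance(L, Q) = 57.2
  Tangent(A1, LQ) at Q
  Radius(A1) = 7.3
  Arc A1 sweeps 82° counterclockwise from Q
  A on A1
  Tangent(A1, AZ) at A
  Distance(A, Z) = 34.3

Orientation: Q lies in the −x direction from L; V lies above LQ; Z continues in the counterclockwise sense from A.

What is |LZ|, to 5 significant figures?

60.522

L is at the origin; L and Q share the same y with |LQ| = 57.2 and Q on the −x side, so Q = (-57.200, 0.0000). Since A1 is tangent to LQ there, VQ ⟂ LQ, so V = Q + (0, 7.3) = (-57.200, 7.3000). On A1, Q sits at bearing -90° from V; an 82° counterclockwise sweep puts A at bearing -8°, so A = V + 7.3·(cos -8°, sin -8°) = (-49.971, 6.2840). The tangent condition forces VA to be normal to AZ, so AZ runs along (−sin -8°, cos -8°); with |AZ| = 34.3, Z = (-45.197, 40.250). Then |LZ| = |Z − L| = 60.522.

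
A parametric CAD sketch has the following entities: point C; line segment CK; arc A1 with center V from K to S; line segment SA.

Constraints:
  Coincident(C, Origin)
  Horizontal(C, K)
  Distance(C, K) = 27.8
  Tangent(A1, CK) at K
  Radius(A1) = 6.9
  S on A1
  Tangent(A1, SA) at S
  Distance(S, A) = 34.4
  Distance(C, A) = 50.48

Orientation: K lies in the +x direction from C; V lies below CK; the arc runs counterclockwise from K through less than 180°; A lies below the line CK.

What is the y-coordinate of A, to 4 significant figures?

-41.98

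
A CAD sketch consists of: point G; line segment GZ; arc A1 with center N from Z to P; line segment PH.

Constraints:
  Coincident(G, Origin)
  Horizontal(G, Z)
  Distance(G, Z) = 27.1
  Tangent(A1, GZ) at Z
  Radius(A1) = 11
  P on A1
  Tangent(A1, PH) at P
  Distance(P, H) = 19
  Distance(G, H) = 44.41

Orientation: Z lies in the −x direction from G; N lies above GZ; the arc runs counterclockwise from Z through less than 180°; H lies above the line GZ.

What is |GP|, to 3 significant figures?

25.5

G is at the origin; GZ is horizontal with |GZ| = 27.1 and Z on the −x side, so Z = (-27.1, 0.00). Tangency of A1 to GZ means the radius NZ is perpendicular to GZ, so N = Z + (0, 11) = (-27.1, 11.0). Since NP ⟂ PH (tangency), |NH| = √(11.0² + 19.0²) = 22.0 regardless of where P sits on A1. So H lies on both circle(G, 44.41) and circle(N, 22.0); the above-GZ intersection is H = (-30.0, 32.8). P is the foot of the tangent from H: P = (-18.4, 17.7).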